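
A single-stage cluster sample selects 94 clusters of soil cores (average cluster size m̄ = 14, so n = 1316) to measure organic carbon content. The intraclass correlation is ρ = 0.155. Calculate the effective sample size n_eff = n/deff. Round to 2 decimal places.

deff = 1 + (14 − 1)·0.155 = 1 + 2.015 = 3.015.
n_eff = 1316 / 3.015 = 436.48.

436.48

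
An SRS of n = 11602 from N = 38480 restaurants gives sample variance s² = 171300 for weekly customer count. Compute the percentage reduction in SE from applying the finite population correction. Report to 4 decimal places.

16.4241

f = n/N = 11602/38480 = 0.30150728.
SE_no-fpc = √(s²/n) = 3.8424856; SE_fpc = √((1−f)s²/n) = 3.2113911.
Ratio = √(1−f) = 0.83575877. Reduction = 100·(1 − 0.83575877) = 16.4241%.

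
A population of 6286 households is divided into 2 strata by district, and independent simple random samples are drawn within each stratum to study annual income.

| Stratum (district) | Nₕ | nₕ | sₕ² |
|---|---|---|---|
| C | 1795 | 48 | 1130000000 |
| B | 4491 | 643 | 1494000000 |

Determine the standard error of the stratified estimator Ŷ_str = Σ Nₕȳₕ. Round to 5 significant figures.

1.0676 × 10^7

Var(Ŷ_str) = Σₕ Nₕ²(1 − fₕ)sₕ²/nₕ.
C: 1795²·(1 − 48/1795)·1130000000/48 = 7.3823489 × 10^13.
B: 4491²·(1 − 643/4491)·1494000000/643 = 4.0152976 × 10^13.
Sum = 1.1397647 × 10^14.
SE = √(1.1397647 × 10^14) = 1.0676 × 10^7.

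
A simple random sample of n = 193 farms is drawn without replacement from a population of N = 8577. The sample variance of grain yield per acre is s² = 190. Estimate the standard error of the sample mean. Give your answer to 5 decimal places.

Under SRS without replacement, Var(ȳ) = (1 − f)·s²/n with f = n/N = 193/8577 = 0.02250204.
Var(ȳ) = (1 − 0.02250204)·190/193 = 0.97749796·0.98445596 = 0.96230369.
SE(ȳ) = √(0.96230369) = 0.98097.

0.98097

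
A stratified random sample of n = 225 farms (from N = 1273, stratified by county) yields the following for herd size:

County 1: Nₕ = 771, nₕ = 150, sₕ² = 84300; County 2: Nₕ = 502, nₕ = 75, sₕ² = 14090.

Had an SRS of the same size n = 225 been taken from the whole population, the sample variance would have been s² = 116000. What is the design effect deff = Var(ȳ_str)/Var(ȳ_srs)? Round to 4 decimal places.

Var(ȳ_str) = Σ Wₕ²(1−fₕ)sₕ²/nₕ with Wₕ = Nₕ/1273:
  County 1: (771/1273)²·(1−150/771)·84300/150 = 166.04488
  County 2: (502/1273)²·(1−75/502)·14090/75 = 24.849893
  → Var(ȳ_str) = 190.89477.
Var(ȳ_srs) = (1 − 225/1273)·116000/225 = 424.43222.
deff = 190.89477 / 424.43222 = 0.4498.

0.4498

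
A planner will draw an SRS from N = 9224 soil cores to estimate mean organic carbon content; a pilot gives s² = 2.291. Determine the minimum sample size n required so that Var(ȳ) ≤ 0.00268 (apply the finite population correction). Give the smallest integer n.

Without fpc, n₀ = s²/D = 2.291/0.00268 = 854.8507.
With fpc, (1 − n/N)·s²/n ≤ D requires n ≥ n₀/(1 + n₀/N) = 854.8507/(1 + 854.8507/9224) = 782.3454.
Rounding up, n = 783.

783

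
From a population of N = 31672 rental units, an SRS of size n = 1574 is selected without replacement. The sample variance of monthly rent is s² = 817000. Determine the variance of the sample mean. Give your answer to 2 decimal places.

Under SRS without replacement, Var(ȳ) = (1 − f)·s²/n with f = n/N = 1574/31672 = 0.04969689.
Var(ȳ) = (1 − 0.04969689)·817000/1574 = 0.95030311·519.05972 = 493.26406.

493.26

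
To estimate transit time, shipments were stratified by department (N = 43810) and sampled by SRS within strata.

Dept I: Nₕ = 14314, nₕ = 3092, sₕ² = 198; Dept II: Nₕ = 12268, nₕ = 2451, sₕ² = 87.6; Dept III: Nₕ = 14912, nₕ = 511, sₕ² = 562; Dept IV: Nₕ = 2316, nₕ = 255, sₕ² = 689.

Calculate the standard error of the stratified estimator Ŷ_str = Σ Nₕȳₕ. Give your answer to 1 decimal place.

Var(Ŷ_str) = Σₕ Nₕ²(1 − fₕ)sₕ²/nₕ.
Dept I: 14314²·(1 − 3092/14314)·198/3092 = 1.0286248 × 10^7.
Dept II: 12268²·(1 − 2451/12268)·87.6/2451 = 4.3044072 × 10^6.
Dept III: 14912²·(1 − 511/14912)·562/511 = 2.3618046 × 10^8.
Dept IV: 2316²·(1 − 255/2316)·689/255 = 1.2897205 × 10^7.
Sum = 2.6366832 × 10^8.
SE = √(2.6366832 × 10^8) = 16237.9.

16237.9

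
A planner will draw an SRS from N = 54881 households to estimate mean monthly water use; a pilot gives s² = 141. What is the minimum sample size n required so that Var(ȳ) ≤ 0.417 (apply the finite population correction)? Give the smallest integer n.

337

Without fpc, n₀ = s²/D = 141/0.417 = 338.1295.
With fpc, (1 − n/N)·s²/n ≤ D requires n ≥ n₀/(1 + n₀/N) = 338.1295/(1 + 338.1295/54881) = 336.0590.
Rounding up, n = 337.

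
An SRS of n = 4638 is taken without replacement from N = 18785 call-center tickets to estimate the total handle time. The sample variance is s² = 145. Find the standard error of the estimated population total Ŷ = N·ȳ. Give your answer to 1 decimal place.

Var(Ŷ) = N²·Var(ȳ) = N²·(1 − n/N)·s²/n.
f = 4638/18785 = 0.24689912; Var(ȳ) = 0.75310088·145/4638 = 0.023544551.
Var(Ŷ) = 18785² · 0.023544551 = 8.3083123 × 10^6.
SE(Ŷ) = √(8.3083123 × 10^6) = 2882.4.

2882.4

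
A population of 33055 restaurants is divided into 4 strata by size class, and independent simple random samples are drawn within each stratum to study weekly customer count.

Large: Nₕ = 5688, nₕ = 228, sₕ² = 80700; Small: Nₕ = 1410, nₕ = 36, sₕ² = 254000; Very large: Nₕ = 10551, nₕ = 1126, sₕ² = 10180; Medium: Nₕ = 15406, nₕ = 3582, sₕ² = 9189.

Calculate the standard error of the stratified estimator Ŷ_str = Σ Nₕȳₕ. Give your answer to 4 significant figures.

Var(Ŷ_str) = Σₕ Nₕ²(1 − fₕ)sₕ²/nₕ.
Large: 5688²·(1 − 228/5688)·80700/228 = 1.0992359 × 10^10.
Small: 1410²·(1 − 36/1410)·254000/36 = 1.366901 × 10^10.
Very large: 10551²·(1 − 1126/10551)·10180/1126 = 8.9905108 × 10^8.
Medium: 15406²·(1 − 3582/15406)·9189/3582 = 4.673013 × 10^8.
Sum = 2.6027721 × 10^10.
SE = √(2.6027721 × 10^10) = 161300.

161300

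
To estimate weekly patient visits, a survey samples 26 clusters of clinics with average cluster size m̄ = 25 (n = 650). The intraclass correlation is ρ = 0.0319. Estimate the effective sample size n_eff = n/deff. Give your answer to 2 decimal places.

368.15

deff = 1 + (25 − 1)·0.0319 = 1 + 0.7656 = 1.7656.
n_eff = 650 / 1.7656 = 368.15.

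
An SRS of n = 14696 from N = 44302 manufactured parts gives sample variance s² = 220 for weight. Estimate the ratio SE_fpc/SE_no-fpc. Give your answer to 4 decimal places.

f = n/N = 14696/44302 = 0.33172317.
SE_no-fpc = √(s²/n) = 0.1223522; SE_fpc = √((1−f)s²/n) = 0.10002072.
Ratio = √(1−f) = 0.81748200.

0.8175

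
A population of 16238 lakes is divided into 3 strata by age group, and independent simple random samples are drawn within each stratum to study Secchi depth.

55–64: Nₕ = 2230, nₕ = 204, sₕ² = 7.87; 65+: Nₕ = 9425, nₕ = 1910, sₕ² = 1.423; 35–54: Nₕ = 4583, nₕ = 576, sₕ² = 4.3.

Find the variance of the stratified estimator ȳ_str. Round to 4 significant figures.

Var(ȳ_str) = Σₕ Wₕ²(1 − fₕ)sₕ²/nₕ with Wₕ = Nₕ/N, N = 16238.
55–64: Wₕ = 0.13733218; term = 0.13733218²·(1 − 0.09147982)·7.87/204 = 6.61034 × 10^-4.
65+: Wₕ = 0.58042862; term = 0.58042862²·(1 − 0.20265252)·1.423/1910 = 2.0013212 × 10^-4.
35–54: Wₕ = 0.28223919; term = 0.28223919²·(1 − 0.12568187)·4.3/576 = 5.1993625 × 10^-4.
Sum = 0.0013811024.

0.001381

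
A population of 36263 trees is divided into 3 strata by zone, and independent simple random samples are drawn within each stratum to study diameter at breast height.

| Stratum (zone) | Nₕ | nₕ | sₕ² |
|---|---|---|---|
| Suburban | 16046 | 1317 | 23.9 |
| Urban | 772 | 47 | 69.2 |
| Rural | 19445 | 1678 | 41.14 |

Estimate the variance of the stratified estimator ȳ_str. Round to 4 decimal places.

Var(ȳ_str) = Σₕ Wₕ²(1 − fₕ)sₕ²/nₕ with Wₕ = Nₕ/N, N = 36263.
Suburban: Wₕ = 0.44248959; term = 0.44248959²·(1 − 0.08207653)·23.9/1317 = 0.0032615551.
Urban: Wₕ = 0.02128892; term = 0.02128892²·(1 − 0.06088083)·69.2/47 = 6.2666593 × 10^-4.
Rural: Wₕ = 0.53622149; term = 0.53622149²·(1 − 0.08629468)·41.14/1678 = 0.006441202.
Sum = 0.010329423.

0.0103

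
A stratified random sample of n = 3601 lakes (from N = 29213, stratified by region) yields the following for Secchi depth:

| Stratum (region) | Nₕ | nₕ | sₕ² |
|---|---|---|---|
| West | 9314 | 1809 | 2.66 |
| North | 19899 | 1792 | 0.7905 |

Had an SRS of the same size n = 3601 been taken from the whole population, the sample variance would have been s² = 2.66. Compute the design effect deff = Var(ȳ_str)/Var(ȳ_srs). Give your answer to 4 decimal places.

Var(ȳ_str) = Σ Wₕ²(1−fₕ)sₕ²/nₕ with Wₕ = Nₕ/29213:
  West: (9314/29213)²·(1−1809/9314)·2.66/1809 = 1.2044192 × 10^-4
  North: (19899/29213)²·(1−1792/19899)·0.7905/1792 = 1.8624701 × 10^-4
  → Var(ȳ_str) = 3.0668893 × 10^-4.
Var(ȳ_srs) = (1 − 3601/29213)·2.66/3601 = 6.4762835 × 10^-4.
deff = (3.0668893 × 10^-4) / (6.4762835 × 10^-4) = 0.4736.

0.4736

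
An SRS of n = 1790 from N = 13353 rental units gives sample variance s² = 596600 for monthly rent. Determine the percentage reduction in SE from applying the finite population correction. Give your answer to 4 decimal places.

6.9437

f = n/N = 1790/13353 = 0.13405227.
SE_no-fpc = √(s²/n) = 18.256399; SE_fpc = √((1−f)s²/n) = 16.988731.
Ratio = √(1−f) = 0.93056312. Reduction = 100·(1 − 0.93056312) = 6.9437%.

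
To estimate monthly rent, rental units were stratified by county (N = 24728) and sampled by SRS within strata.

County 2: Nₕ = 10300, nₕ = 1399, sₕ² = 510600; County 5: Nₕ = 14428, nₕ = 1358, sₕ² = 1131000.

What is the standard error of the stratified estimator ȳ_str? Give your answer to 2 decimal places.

17.65

Var(ȳ_str) = Σₕ Wₕ²(1 − fₕ)sₕ²/nₕ with Wₕ = Nₕ/N, N = 24728.
County 2: Wₕ = 0.41653187; term = 0.41653187²·(1 − 0.13582524)·510600/1399 = 54.721896.
County 5: Wₕ = 0.58346813; term = 0.58346813²·(1 − 0.09412254)·1131000/1358 = 256.84231.
Sum = 311.56421.
SE = √(311.56421) = 17.65.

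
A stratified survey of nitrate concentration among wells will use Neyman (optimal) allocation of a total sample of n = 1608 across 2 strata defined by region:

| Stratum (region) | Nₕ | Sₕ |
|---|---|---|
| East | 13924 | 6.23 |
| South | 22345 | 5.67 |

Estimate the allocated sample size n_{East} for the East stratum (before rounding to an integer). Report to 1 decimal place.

653.5

Neyman allocation: nₕ = n·NₕSₕ / Σⱼ NⱼSⱼ.
Σ NⱼSⱼ = 13924·6.23 + 22345·5.67 = 213442.67.
n_{East} = 1608·13924·6.23 / 213442.67 = 653.5.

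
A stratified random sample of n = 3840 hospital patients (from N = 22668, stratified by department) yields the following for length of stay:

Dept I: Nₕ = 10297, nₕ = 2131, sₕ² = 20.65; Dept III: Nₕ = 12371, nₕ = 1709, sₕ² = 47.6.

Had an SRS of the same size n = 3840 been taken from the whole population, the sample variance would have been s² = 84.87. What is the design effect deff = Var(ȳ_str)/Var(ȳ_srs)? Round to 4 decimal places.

0.4758

Var(ȳ_str) = Σ Wₕ²(1−fₕ)sₕ²/nₕ with Wₕ = Nₕ/22668:
  Dept I: (10297/22668)²·(1−2131/10297)·20.65/2131 = 0.0015857338
  Dept III: (12371/22668)²·(1−1709/12371)·47.6/1709 = 0.0071496037
  → Var(ȳ_str) = 0.0087353375.
Var(ȳ_srs) = (1 − 3840/22668)·84.87/3840 = 0.018357518.
deff = 0.0087353375 / 0.018357518 = 0.4758.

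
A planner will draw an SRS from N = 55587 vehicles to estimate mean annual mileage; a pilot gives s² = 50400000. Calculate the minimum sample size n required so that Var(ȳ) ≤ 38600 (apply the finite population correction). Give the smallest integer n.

1276

Without fpc, n₀ = s²/D = 50400000/38600 = 1305.6995.
With fpc, (1 − n/N)·s²/n ≤ D requires n ≥ n₀/(1 + n₀/N) = 1305.6995/(1 + 1305.6995/55587) = 1275.7334.
Rounding up, n = 1276.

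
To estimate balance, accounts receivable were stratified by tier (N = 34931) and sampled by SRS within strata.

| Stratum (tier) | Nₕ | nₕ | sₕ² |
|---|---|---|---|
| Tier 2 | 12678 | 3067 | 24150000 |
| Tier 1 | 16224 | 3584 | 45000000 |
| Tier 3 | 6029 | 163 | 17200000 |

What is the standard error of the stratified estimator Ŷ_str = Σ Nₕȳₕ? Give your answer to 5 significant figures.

2.6956 × 10^6

Var(Ŷ_str) = Σₕ Nₕ²(1 − fₕ)sₕ²/nₕ.
Tier 2: 12678²·(1 − 3067/12678)·24150000/3067 = 9.5945074 × 10^11.
Tier 1: 16224²·(1 − 3584/16224)·45000000/3584 = 2.5748357 × 10^12.
Tier 3: 6029²·(1 − 163/6029)·17200000/163 = 3.7318844 × 10^12.
Sum = 7.2661708 × 10^12.
SE = √(7.2661708 × 10^12) = 2.6956 × 10^6.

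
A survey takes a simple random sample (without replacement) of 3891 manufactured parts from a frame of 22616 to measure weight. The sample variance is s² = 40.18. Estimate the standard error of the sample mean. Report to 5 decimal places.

Under SRS without replacement, Var(ȳ) = (1 − f)·s²/n with f = n/N = 3891/22616 = 0.17204634.
Var(ȳ) = (1 − 0.17204634)·40.18/3891 = 0.82795366·0.010326394 = 0.0085497759.
SE(ȳ) = √(0.0085497759) = 0.09246.

0.09246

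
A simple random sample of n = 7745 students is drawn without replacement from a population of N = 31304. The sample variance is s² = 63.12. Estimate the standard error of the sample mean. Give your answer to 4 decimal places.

Under SRS without replacement, Var(ȳ) = (1 − f)·s²/n with f = n/N = 7745/31304 = 0.24741247.
Var(ȳ) = (1 − 0.24741247)·63.12/7745 = 0.75258753·0.008149774 = 0.0061334183.
SE(ȳ) = √(0.0061334183) = 0.0783.

0.0783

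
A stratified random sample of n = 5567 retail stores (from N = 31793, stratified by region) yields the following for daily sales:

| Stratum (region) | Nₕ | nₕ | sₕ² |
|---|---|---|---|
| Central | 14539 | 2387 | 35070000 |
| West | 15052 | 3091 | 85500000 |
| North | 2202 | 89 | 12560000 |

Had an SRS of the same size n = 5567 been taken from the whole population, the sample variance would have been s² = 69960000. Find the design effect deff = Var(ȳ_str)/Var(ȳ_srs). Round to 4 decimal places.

Var(ȳ_str) = Σ Wₕ²(1−fₕ)sₕ²/nₕ with Wₕ = Nₕ/31793:
  Central: (14539/31793)²·(1−2387/14539)·35070000/2387 = 2568.045
  West: (15052/31793)²·(1−3091/15052)·85500000/3091 = 4926.8097
  North: (2202/31793)²·(1−89/2202)·12560000/89 = 649.61108
  → Var(ȳ_str) = 8144.4658.
Var(ȳ_srs) = (1 − 5567/31793)·69960000/5567 = 10366.428.
deff = 8144.4658 / 10366.428 = 0.7857.

0.7857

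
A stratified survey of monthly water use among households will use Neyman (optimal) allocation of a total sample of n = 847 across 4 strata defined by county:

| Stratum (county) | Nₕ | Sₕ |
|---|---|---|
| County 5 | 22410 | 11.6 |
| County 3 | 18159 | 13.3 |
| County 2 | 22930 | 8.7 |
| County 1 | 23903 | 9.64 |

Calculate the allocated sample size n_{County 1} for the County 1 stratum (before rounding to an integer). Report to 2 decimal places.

209.55

Neyman allocation: nₕ = n·NₕSₕ / Σⱼ NⱼSⱼ.
Σ NⱼSⱼ = 22410·11.6 + 18159·13.3 + 22930·8.7 + 23903·9.64 = 931386.62.
n_{County 1} = 847·23903·9.64 / 931386.62 = 209.55.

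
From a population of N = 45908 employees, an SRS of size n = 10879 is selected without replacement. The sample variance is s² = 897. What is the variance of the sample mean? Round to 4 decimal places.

0.0629

Under SRS without replacement, Var(ȳ) = (1 − f)·s²/n with f = n/N = 10879/45908 = 0.23697395.
Var(ȳ) = (1 − 0.23697395)·897/10879 = 0.76302605·0.082452431 = 0.062913353.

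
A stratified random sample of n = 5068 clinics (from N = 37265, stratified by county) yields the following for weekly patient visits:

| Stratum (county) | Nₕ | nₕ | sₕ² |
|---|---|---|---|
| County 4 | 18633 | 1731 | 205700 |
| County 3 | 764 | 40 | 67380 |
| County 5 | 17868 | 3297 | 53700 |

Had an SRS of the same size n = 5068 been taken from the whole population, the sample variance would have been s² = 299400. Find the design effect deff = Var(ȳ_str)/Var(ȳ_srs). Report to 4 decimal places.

Var(ȳ_str) = Σ Wₕ²(1−fₕ)sₕ²/nₕ with Wₕ = Nₕ/37265:
  County 4: (18633/37265)²·(1−1731/18633)·205700/1731 = 26.949819
  County 3: (764/37265)²·(1−40/764)·67380/40 = 0.67096627
  County 5: (17868/37265)²·(1−3297/17868)·53700/3297 = 3.0536439
  → Var(ȳ_str) = 30.674429.
Var(ȳ_srs) = (1 − 5068/37265)·299400/5068 = 51.04221.
deff = 30.674429 / 51.04221 = 0.6010.

0.6010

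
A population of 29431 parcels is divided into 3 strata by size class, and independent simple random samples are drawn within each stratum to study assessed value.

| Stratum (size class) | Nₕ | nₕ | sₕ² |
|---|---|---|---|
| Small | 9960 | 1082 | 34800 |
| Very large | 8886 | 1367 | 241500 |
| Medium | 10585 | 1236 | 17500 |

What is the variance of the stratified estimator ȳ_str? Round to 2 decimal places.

Var(ȳ_str) = Σₕ Wₕ²(1 − fₕ)sₕ²/nₕ with Wₕ = Nₕ/N, N = 29431.
Small: Wₕ = 0.33841867; term = 0.33841867²·(1 − 0.10863454)·34800/1082 = 3.2833443.
Very large: Wₕ = 0.30192654; term = 0.30192654²·(1 − 0.15383750)·241500/1367 = 13.627148.
Medium: Wₕ = 0.35965479; term = 0.35965479²·(1 − 0.11676901)·17500/1236 = 1.6175792.
Sum = 18.528072.

18.53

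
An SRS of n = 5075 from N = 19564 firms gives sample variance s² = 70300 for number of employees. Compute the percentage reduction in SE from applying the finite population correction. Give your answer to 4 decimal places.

f = n/N = 5075/19564 = 0.25940503.
SE_no-fpc = √(s²/n) = 3.7218566; SE_fpc = √((1−f)s²/n) = 3.202949.
Ratio = √(1−f) = 0.86057828. Reduction = 100·(1 − 0.86057828) = 13.9422%.

13.9422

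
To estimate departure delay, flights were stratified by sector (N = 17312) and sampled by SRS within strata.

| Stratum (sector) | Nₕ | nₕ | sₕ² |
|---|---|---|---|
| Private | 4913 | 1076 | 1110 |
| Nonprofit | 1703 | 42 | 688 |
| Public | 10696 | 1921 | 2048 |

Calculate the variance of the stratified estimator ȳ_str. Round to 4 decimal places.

0.5534

Var(ȳ_str) = Σₕ Wₕ²(1 − fₕ)sₕ²/nₕ with Wₕ = Nₕ/N, N = 17312.
Private: Wₕ = 0.28379159; term = 0.28379159²·(1 − 0.21901079)·1110/1076 = 0.064886565.
Nonprofit: Wₕ = 0.09837107; term = 0.09837107²·(1 − 0.02466236)·688/42 = 0.15460692.
Public: Wₕ = 0.61783734; term = 0.61783734²·(1 − 0.17959985)·2048/1921 = 0.3338694.
Sum = 0.55336289.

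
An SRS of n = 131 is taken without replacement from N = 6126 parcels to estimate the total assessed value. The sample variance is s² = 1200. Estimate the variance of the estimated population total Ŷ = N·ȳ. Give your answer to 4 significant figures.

3.364 × 10^8

Var(Ŷ) = N²·Var(ȳ) = N²·(1 − n/N)·s²/n.
f = 131/6126 = 0.02138426; Var(ȳ) = 0.97861574·1200/131 = 8.964419.
Var(Ŷ) = 6126² · 8.964419 = 3.364156 × 10^8.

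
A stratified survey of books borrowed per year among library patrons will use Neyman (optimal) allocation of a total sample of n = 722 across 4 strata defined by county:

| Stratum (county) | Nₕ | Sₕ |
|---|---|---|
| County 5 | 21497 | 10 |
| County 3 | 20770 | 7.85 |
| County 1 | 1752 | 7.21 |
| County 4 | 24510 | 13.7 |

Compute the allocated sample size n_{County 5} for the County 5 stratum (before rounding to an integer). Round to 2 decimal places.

Neyman allocation: nₕ = n·NₕSₕ / Σⱼ NⱼSⱼ.
Σ NⱼSⱼ = 21497·10 + 20770·7.85 + 1752·7.21 + 24510·13.7 = 726433.42.
n_{County 5} = 722·21497·10 / 726433.42 = 213.66.

213.66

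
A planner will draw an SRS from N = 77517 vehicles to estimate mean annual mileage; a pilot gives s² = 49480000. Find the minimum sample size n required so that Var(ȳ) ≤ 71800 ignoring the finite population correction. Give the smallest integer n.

690

Without fpc, n₀ = s²/D = 49480000/71800 = 689.1365.
Rounding up, n = 690.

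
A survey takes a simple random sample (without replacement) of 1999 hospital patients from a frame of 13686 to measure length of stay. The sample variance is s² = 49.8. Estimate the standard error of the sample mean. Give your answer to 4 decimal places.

0.1459

Under SRS without replacement, Var(ȳ) = (1 − f)·s²/n with f = n/N = 1999/13686 = 0.14606167.
Var(ȳ) = (1 − 0.14606167)·49.8/1999 = 0.85393833·0.024912456 = 0.021273701.
SE(ȳ) = √(0.021273701) = 0.1459.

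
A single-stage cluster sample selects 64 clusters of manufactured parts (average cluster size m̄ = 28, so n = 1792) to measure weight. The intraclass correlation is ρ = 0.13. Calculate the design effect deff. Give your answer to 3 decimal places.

deff = 1 + (28 − 1)·0.13 = 1 + 3.51 = 4.51.

4.510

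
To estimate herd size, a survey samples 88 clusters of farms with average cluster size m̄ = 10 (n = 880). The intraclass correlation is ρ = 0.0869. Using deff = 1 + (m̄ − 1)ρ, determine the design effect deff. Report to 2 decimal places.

1.78

deff = 1 + (10 − 1)·0.0869 = 1 + 0.7821 = 1.7821.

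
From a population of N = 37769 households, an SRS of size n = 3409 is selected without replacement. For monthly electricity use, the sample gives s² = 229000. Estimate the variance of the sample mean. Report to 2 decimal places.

61.11

Under SRS without replacement, Var(ȳ) = (1 − f)·s²/n with f = n/N = 3409/37769 = 0.09025921.
Var(ȳ) = (1 − 0.09025921)·229000/3409 = 0.90974079·67.175125 = 61.111951.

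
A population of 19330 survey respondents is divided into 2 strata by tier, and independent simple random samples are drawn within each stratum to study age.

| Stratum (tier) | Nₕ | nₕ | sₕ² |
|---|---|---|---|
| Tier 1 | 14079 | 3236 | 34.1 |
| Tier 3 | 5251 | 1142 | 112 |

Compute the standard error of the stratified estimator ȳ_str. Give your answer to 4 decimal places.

0.0998

Var(ȳ_str) = Σₕ Wₕ²(1 − fₕ)sₕ²/nₕ with Wₕ = Nₕ/N, N = 19330.
Tier 1: Wₕ = 0.72834972; term = 0.72834972²·(1 − 0.22984587)·34.1/3236 = 0.0043053001.
Tier 3: Wₕ = 0.27165028; term = 0.27165028²·(1 − 0.21748238)·112/1142 = 0.0056632583.
Sum = 0.0099685584.
SE = √(0.0099685584) = 0.0998.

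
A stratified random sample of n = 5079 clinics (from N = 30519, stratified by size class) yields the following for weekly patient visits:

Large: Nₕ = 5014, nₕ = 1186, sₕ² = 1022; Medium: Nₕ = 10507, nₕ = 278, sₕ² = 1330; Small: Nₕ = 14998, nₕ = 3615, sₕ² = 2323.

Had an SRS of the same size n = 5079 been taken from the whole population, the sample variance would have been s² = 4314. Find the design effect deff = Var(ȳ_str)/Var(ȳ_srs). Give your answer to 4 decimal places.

Var(ȳ_str) = Σ Wₕ²(1−fₕ)sₕ²/nₕ with Wₕ = Nₕ/30519:
  Large: (5014/30519)²·(1−1186/5014)·1022/1186 = 0.017757502
  Medium: (10507/30519)²·(1−278/10507)·1330/278 = 0.55204967
  Small: (14998/30519)²·(1−3615/14998)·2323/3615 = 0.11778511
  → Var(ȳ_str) = 0.68759228.
Var(ȳ_srs) = (1 − 5079/30519)·4314/5079 = 0.70802523.
deff = 0.68759228 / 0.70802523 = 0.9711.

0.9711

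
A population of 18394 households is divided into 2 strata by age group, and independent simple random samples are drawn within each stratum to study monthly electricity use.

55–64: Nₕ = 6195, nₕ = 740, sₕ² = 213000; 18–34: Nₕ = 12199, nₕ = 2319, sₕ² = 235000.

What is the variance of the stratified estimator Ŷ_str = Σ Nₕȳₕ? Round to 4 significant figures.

2.194 × 10^10

Var(Ŷ_str) = Σₕ Nₕ²(1 − fₕ)sₕ²/nₕ.
55–64: 6195²·(1 − 740/6195)·213000/740 = 9.7271127 × 10^9.
18–34: 12199²·(1 − 2319/12199)·235000/2319 = 1.2213729 × 10^10.
Sum = 2.1940842 × 10^10.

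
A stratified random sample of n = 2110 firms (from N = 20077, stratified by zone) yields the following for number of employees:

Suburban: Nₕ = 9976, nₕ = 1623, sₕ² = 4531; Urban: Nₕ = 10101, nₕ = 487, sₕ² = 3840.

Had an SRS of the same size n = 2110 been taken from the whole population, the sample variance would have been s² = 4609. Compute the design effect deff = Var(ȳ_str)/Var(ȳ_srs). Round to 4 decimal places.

1.2670

Var(ȳ_str) = Σ Wₕ²(1−fₕ)sₕ²/nₕ with Wₕ = Nₕ/20077:
  Suburban: (9976/20077)²·(1−1623/9976)·4531/1623 = 0.57713422
  Urban: (10101/20077)²·(1−487/10101)·3840/487 = 1.8996479
  → Var(ȳ_str) = 2.4767821.
Var(ȳ_srs) = (1 − 2110/20077)·4609/2110 = 1.954794.
deff = 2.4767821 / 1.954794 = 1.2670.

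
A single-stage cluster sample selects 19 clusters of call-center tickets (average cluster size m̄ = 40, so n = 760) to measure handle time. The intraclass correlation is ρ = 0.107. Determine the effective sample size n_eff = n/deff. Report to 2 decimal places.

deff = 1 + (40 − 1)·0.107 = 1 + 4.173 = 5.173.
n_eff = 760 / 5.173 = 146.92.

146.92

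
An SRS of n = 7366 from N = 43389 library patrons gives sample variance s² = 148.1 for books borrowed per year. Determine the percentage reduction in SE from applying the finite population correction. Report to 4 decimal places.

8.8829

f = n/N = 7366/43389 = 0.16976653.
SE_no-fpc = √(s²/n) = 0.14179525; SE_fpc = √((1−f)s²/n) = 0.12919978.
Ratio = √(1−f) = 0.91117148. Reduction = 100·(1 − 0.91117148) = 8.8829%.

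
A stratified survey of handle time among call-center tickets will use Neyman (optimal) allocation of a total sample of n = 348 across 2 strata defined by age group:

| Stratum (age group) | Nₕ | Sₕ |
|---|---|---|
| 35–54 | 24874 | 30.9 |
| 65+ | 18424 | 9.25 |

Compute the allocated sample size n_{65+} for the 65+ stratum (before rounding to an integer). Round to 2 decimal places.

63.16

Neyman allocation: nₕ = n·NₕSₕ / Σⱼ NⱼSⱼ.
Σ NⱼSⱼ = 24874·30.9 + 18424·9.25 = 939028.6.
n_{65+} = 348·18424·9.25 / 939028.6 = 63.16.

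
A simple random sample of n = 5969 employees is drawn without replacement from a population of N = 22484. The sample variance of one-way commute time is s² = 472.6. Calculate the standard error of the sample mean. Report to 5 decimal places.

Under SRS without replacement, Var(ȳ) = (1 − f)·s²/n with f = n/N = 5969/22484 = 0.26547767.
Var(ȳ) = (1 − 0.26547767)·472.6/5969 = 0.73452233·0.079175741 = 0.05815635.
SE(ȳ) = √(0.05815635) = 0.24116.

0.24116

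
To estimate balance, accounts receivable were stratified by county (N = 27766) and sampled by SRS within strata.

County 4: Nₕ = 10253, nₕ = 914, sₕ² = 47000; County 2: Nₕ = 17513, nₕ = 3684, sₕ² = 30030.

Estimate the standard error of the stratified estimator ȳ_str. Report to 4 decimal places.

2.9912

Var(ȳ_str) = Σₕ Wₕ²(1 − fₕ)sₕ²/nₕ with Wₕ = Nₕ/N, N = 27766.
County 4: Wₕ = 0.36926457; term = 0.36926457²·(1 − 0.08914464)·47000/914 = 6.3866976.
County 2: Wₕ = 0.63073543; term = 0.63073543²·(1 − 0.21035802)·30030/3684 = 2.56071.
Sum = 8.9474076.
SE = √(8.9474076) = 2.9912.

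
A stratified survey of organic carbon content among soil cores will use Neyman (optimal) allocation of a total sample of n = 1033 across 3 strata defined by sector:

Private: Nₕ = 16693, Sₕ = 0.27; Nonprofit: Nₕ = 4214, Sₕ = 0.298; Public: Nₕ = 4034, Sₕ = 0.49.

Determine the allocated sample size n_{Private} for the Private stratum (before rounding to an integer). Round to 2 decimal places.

Neyman allocation: nₕ = n·NₕSₕ / Σⱼ NⱼSⱼ.
Σ NⱼSⱼ = 16693·0.27 + 4214·0.298 + 4034·0.49 = 7739.542.
n_{Private} = 1033·16693·0.27 / 7739.542 = 601.57.

601.57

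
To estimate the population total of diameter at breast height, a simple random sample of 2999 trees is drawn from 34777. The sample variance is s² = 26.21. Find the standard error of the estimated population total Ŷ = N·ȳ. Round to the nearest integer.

3108

Var(Ŷ) = N²·Var(ȳ) = N²·(1 − n/N)·s²/n.
f = 2999/34777 = 0.08623516; Var(ȳ) = 0.91376484·26.21/2999 = 0.0079859208.
Var(Ŷ) = 34777² · 0.0079859208 = 9.6584899 × 10^6.
SE(Ŷ) = √(9.6584899 × 10^6) = 3108.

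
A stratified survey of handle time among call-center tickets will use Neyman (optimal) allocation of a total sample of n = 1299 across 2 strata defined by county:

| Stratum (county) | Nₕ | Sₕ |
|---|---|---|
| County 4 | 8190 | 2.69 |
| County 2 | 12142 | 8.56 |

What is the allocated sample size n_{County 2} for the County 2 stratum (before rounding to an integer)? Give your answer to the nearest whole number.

1072

Neyman allocation: nₕ = n·NₕSₕ / Σⱼ NⱼSⱼ.
Σ NⱼSⱼ = 8190·2.69 + 12142·8.56 = 125966.62.
n_{County 2} = 1299·12142·8.56 / 125966.62 = 1072.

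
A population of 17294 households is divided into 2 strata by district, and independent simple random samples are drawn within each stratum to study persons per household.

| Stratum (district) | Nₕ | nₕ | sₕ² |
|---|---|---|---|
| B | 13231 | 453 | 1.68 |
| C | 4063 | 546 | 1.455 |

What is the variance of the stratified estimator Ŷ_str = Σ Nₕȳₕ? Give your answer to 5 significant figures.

Var(Ŷ_str) = Σₕ Nₕ²(1 − fₕ)sₕ²/nₕ.
B: 13231²·(1 − 453/13231)·1.68/453 = 626998.69.
C: 4063²·(1 − 546/4063)·1.455/546 = 38079.351.
Sum = 665078.04.

665080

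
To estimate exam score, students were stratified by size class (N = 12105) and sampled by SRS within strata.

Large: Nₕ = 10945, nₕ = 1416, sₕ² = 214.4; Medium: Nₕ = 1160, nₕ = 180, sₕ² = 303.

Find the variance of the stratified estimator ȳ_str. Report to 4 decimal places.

0.1208

Var(ȳ_str) = Σₕ Wₕ²(1 − fₕ)sₕ²/nₕ with Wₕ = Nₕ/N, N = 12105.
Large: Wₕ = 0.90417183; term = 0.90417183²·(1 − 0.12937414)·214.4/1416 = 0.10776929.
Medium: Wₕ = 0.09582817; term = 0.09582817²·(1 − 0.15517241)·303/180 = 0.013059441.
Sum = 0.12082873.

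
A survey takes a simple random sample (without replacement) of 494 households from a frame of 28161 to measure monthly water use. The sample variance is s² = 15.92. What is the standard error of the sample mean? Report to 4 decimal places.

Under SRS without replacement, Var(ȳ) = (1 − f)·s²/n with f = n/N = 494/28161 = 0.01754199.
Var(ȳ) = (1 − 0.01754199)·15.92/494 = 0.98245801·0.032226721 = 0.0316614.
SE(ȳ) = √(0.0316614) = 0.1779.

0.1779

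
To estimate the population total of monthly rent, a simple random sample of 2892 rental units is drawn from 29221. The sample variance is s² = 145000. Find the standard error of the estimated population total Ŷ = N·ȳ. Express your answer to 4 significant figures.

Var(Ŷ) = N²·Var(ȳ) = N²·(1 − n/N)·s²/n.
f = 2892/29221 = 0.09896992; Var(ȳ) = 0.90103008·145000/2892 = 45.176128.
Var(Ŷ) = 29221² · 45.176128 = 3.8574398 × 10^10.
SE(Ŷ) = √(3.8574398 × 10^10) = 196400.

196400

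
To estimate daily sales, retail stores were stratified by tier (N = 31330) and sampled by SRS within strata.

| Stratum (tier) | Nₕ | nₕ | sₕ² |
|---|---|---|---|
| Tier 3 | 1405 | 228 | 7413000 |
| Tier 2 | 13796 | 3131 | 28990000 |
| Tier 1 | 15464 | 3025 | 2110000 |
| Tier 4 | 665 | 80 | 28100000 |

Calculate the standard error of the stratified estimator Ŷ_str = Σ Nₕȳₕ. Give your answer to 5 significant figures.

Var(Ŷ_str) = Σₕ Nₕ²(1 − fₕ)sₕ²/nₕ.
Tier 3: 1405²·(1 − 228/1405)·7413000/228 = 5.3766522 × 10^10.
Tier 2: 13796²·(1 − 3131/13796)·28990000/3131 = 1.3623202 × 10^12.
Tier 1: 15464²·(1 − 3025/15464)·2110000/3025 = 1.3417277 × 10^11.
Tier 4: 665²·(1 − 80/665)·28100000/80 = 1.3664503 × 10^11.
Sum = 1.6869045 × 10^12.
SE = √(1.6869045 × 10^12) = 1.2988 × 10^6.

1.2988 × 10^6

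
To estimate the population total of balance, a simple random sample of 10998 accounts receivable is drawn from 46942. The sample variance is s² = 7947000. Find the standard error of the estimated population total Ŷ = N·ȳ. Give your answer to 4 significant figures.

Var(Ŷ) = N²·Var(ȳ) = N²·(1 − n/N)·s²/n.
f = 10998/46942 = 0.23428912; Var(ȳ) = 0.76571088·7947000/10998 = 553.2919.
Var(Ŷ) = 46942² · 553.2919 = 1.2192071 × 10^12.
SE(Ŷ) = √(1.2192071 × 10^12) = 1.104 × 10^6.

1.104 × 10^6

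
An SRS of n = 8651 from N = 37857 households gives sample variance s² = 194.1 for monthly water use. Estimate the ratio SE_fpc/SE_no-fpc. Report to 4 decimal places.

f = n/N = 8651/37857 = 0.22851784.
SE_no-fpc = √(s²/n) = 0.14978889; SE_fpc = √((1−f)s²/n) = 0.13156566.
Ratio = √(1−f) = 0.87834057.

0.8783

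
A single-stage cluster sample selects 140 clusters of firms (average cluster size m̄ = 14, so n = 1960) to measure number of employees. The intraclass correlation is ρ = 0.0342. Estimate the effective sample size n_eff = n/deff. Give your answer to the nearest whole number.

1357

deff = 1 + (14 − 1)·0.0342 = 1 + 0.4446 = 1.4446.
n_eff = 1960 / 1.4446 = 1357.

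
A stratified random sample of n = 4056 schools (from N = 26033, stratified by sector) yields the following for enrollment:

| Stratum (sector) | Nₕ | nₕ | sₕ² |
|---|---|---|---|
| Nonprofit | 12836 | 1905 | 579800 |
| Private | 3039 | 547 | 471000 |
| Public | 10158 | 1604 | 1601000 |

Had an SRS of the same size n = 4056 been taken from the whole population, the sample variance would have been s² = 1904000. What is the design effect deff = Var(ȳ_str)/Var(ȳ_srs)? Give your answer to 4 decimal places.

0.5062

Var(ȳ_str) = Σ Wₕ²(1−fₕ)sₕ²/nₕ with Wₕ = Nₕ/26033:
  Nonprofit: (12836/26033)²·(1−1905/12836)·579800/1905 = 63.012164
  Private: (3039/26033)²·(1−547/3039)·471000/547 = 9.6219674
  Public: (10158/26033)²·(1−1604/10158)·1601000/1604 = 127.9723
  → Var(ȳ_str) = 200.60643.
Var(ȳ_srs) = (1 − 4056/26033)·1904000/4056 = 396.29007.
deff = 200.60643 / 396.29007 = 0.5062.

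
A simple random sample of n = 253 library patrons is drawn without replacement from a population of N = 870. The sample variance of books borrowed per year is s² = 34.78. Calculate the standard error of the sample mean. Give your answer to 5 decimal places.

0.31224

Under SRS without replacement, Var(ȳ) = (1 − f)·s²/n with f = n/N = 253/870 = 0.29080460.
Var(ȳ) = (1 − 0.29080460)·34.78/253 = 0.70919540·0.13747036 = 0.097493344.
SE(ȳ) = √(0.097493344) = 0.31224.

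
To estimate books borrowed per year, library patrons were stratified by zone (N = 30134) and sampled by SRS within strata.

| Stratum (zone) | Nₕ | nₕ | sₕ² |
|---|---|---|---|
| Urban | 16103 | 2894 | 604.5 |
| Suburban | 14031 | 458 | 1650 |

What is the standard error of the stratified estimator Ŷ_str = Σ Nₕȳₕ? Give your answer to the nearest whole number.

Var(Ŷ_str) = Σₕ Nₕ²(1 − fₕ)sₕ²/nₕ.
Urban: 16103²·(1 − 2894/16103)·604.5/2894 = 4.4429816 × 10^7.
Suburban: 14031²·(1 − 458/14031)·1650/458 = 6.8609292 × 10^8.
Sum = 7.3052274 × 10^8.
SE = √(7.3052274 × 10^8) = 27028.

27028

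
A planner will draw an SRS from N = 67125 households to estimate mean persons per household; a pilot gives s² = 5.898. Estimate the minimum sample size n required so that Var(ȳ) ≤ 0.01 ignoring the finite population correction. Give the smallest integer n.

Without fpc, n₀ = s²/D = 5.898/0.01 = 589.8000.
Rounding up, n = 590.

590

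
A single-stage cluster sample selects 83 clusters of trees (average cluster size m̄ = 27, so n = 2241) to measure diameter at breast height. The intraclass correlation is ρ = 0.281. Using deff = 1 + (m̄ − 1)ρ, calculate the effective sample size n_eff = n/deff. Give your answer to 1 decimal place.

269.8

deff = 1 + (27 − 1)·0.281 = 1 + 7.306 = 8.306.
n_eff = 2241 / 8.306 = 269.8.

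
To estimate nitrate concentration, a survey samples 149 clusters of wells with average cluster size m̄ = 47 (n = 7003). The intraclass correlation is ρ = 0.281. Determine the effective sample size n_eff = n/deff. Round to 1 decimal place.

deff = 1 + (47 − 1)·0.281 = 1 + 12.926 = 13.926.
n_eff = 7003 / 13.926 = 502.9.

502.9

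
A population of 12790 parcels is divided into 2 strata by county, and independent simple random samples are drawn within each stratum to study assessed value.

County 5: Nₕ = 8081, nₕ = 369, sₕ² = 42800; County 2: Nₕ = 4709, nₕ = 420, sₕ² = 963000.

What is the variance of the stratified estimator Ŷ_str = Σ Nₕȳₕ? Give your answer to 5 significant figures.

5.3537 × 10^10

Var(Ŷ_str) = Σₕ Nₕ²(1 − fₕ)sₕ²/nₕ.
County 5: 8081²·(1 − 369/8081)·42800/369 = 7.2285224 × 10^9.
County 2: 4709²·(1 − 420/4709)·963000/420 = 4.6308609 × 10^10.
Sum = 5.3537131 × 10^10.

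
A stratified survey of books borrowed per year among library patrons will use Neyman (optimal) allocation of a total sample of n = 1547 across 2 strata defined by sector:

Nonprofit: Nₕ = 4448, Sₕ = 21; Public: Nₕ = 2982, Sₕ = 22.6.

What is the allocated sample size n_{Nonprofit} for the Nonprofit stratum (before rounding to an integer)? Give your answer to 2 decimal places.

898.64

Neyman allocation: nₕ = n·NₕSₕ / Σⱼ NⱼSⱼ.
Σ NⱼSⱼ = 4448·21 + 2982·22.6 = 160801.2.
n_{Nonprofit} = 1547·4448·21 / 160801.2 = 898.64.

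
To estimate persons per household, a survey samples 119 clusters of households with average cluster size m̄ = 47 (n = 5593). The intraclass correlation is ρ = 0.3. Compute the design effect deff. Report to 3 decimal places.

14.800

deff = 1 + (47 − 1)·0.3 = 1 + 13.8 = 14.8.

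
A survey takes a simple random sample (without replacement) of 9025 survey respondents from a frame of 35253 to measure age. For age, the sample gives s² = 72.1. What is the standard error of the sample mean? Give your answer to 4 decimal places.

0.0771

Under SRS without replacement, Var(ȳ) = (1 − f)·s²/n with f = n/N = 9025/35253 = 0.25600658.
Var(ȳ) = (1 − 0.25600658)·72.1/9025 = 0.74399342·0.0079889197 = 0.0059437037.
SE(ȳ) = √(0.0059437037) = 0.0771.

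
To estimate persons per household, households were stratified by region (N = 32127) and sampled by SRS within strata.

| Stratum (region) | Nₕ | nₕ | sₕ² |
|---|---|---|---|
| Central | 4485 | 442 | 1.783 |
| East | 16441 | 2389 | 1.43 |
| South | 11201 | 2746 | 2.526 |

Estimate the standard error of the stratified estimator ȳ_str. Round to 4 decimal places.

Var(ȳ_str) = Σₕ Wₕ²(1 − fₕ)sₕ²/nₕ with Wₕ = Nₕ/N, N = 32127.
Central: Wₕ = 0.13960220; term = 0.13960220²·(1 − 0.09855072)·1.783/442 = 7.0868773 × 10^-5.
East: Wₕ = 0.51175024; term = 0.51175024²·(1 − 0.14530746)·1.43/2389 = 1.3398183 × 10^-4.
South: Wₕ = 0.34864756; term = 0.34864756²·(1 − 0.24515668)·2.526/2746 = 8.440397 × 10^-5.
Sum = 2.8925457 × 10^-4.
SE = √(2.8925457 × 10^-4) = 0.0170.

0.0170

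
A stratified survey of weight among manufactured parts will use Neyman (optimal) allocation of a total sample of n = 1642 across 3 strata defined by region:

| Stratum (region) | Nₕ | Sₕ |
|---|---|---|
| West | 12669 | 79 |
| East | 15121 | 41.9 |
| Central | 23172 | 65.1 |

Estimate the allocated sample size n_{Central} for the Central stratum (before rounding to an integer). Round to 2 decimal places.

Neyman allocation: nₕ = n·NₕSₕ / Σⱼ NⱼSⱼ.
Σ NⱼSⱼ = 12669·79 + 15121·41.9 + 23172·65.1 = 3.1429181 × 10^6.
n_{Central} = 1642·23172·65.1 / (3.1429181 × 10^6) = 788.11.

788.11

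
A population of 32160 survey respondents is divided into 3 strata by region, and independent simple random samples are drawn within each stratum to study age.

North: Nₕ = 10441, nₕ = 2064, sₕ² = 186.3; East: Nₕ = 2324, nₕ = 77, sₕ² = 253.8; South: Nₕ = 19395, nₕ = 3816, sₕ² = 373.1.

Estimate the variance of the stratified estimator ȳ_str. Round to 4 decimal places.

Var(ȳ_str) = Σₕ Wₕ²(1 − fₕ)sₕ²/nₕ with Wₕ = Nₕ/N, N = 32160.
North: Wₕ = 0.32465796; term = 0.32465796²·(1 − 0.19768221)·186.3/2064 = 0.007633113.
East: Wₕ = 0.07226368; term = 0.07226368²·(1 − 0.03313253)·253.8/77 = 0.016642095.
South: Wₕ = 0.60307836; term = 0.60307836²·(1 − 0.19675174)·373.1/3816 = 0.02856368.
Sum = 0.052838888.

0.0528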